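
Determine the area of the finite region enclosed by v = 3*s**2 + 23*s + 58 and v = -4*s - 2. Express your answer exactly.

1/2

Set the curves equal: 3*s**2 + 23*s + 58 = -4*s - 2, so 3*s**2 + 27*s + 60 = 0, which factors as 3*(s + 4)*(s + 5) = 0. The curves meet at s = -5, -4.
On [-5, -4], v = -4*s - 2 is on top; that piece has area ∫[-5,-4] (-(3*s**2 + 27*s + 60)) ds = 1/2.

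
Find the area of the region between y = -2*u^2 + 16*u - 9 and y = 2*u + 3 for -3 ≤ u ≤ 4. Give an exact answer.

449/3

The difference (-2*u^2 + 16*u - 9) - (2*u + 3) = -2*u^2 + 14*u - 12 changes sign at u = 1 inside [-3, 4], so split the integral there.
∫[-3,1] (-2*u^2 + 14*u - 12) du = -368/3; the area of that piece is 368/3.
∫[1,4] (-2*u^2 + 14*u - 12) du = 27.
Total area = 368/3 + 27 = 449/3.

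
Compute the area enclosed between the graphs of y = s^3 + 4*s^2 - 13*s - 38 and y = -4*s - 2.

1741/12

Set the curves equal: s^3 + 4*s^2 - 13*s - 38 = -4*s - 2, so s^3 + 4*s^2 - 9*s - 36 = 0, which factors as (s - 3)*(s + 3)*(s + 4) = 0. The curves meet at s = -4, -3, 3.
On [-4, -3], y = s^3 + 4*s^2 - 13*s - 38 is on top; that piece has area ∫[-4,-3] (s^3 + 4*s^2 - 9*s - 36) ds = 13/12.
On [-3, 3], y = -4*s - 2 is on top; that piece has area ∫[-3,3] (-(s^3 + 4*s^2 - 9*s - 36)) ds = 144.
Total enclosed area = 13/12 + 144 = 1741/12.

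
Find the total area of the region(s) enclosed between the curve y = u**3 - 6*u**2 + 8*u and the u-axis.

8

The curve meets the u-axis where u**3 - 6*u**2 + 8*u = 0, i.e. u*(u - 4)*(u - 2) = 0, at u = 0, 2, 4.
On [0, 2] the curve lies above the axis; ∫[0,2] (u**3 - 6*u**2 + 8*u) du = 4, giving area 4.
On [2, 4] the curve lies below the axis; ∫[2,4] (u**3 - 6*u**2 + 8*u) du = -4, giving area 4.
Total area = 4 + 4 = 8.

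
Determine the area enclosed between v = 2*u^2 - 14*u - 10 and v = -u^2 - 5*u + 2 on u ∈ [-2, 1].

The difference (2*u^2 - 14*u - 10) - (-u^2 - 5*u + 2) = 3*u^2 - 9*u - 12 changes sign at u = -1 inside [-2, 1], so split the integral there.
∫[-2,-1] (3*u^2 - 9*u - 12) du = 17/2.
∫[-1,1] (3*u^2 - 9*u - 12) du = -22; the area of that piece is 22.
Total area = 17/2 + 22 = 61/2.

61/2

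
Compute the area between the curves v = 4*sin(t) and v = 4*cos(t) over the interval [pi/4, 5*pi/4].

8*sqrt(2)

On [pi/4, 5*pi/4], (4*sin(t)) - (4*cos(t)) = 4*sin(t) - 4*cos(t) is ≥ 0 throughout, so the area is a single integral of |4*sin(t) - 4*cos(t)|.
∫[pi/4,5*pi/4] (4*sin(t) - 4*cos(t)) dt = 8*sqrt(2).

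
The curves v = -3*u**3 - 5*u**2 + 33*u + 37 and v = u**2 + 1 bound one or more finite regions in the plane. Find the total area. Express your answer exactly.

Set the curves equal: -3*u**3 - 5*u**2 + 33*u + 37 = u**2 + 1, so -3*u**3 - 6*u**2 + 33*u + 36 = 0, which factors as -3*(u - 3)*(u + 1)*(u + 4) = 0. The curves meet at u = -4, -1, 3.
On [-4, -1], v = u**2 + 1 is on top; that piece has area ∫[-4,-1] (-(-3*u**3 - 6*u**2 + 33*u + 36)) du = 297/4.
On [-1, 3], v = -3*u**3 - 5*u**2 + 33*u + 37 is on top; that piece has area ∫[-1,3] (-3*u**3 - 6*u**2 + 33*u + 36) du = 160.
Total enclosed area = 297/4 + 160 = 937/4.

937/4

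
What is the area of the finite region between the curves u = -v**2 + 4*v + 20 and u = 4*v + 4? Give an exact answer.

256/3

Both boundary curves give u as a function of v, so integrate with respect to v. Setting them equal: -v**2 + 16 = 0, i.e. -(v - 4)*(v + 4) = 0, so they meet at v = -4, 4.
For v in [-4, 4], u = -v**2 + 4*v + 20 is on the right; area = ∫[-4,4] (-v**2 + 16) dv = 256/3.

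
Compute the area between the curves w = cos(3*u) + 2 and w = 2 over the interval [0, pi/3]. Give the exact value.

2/3

The difference (cos(3*u) + 2) - (2) = cos(3*u) changes sign at u = pi/6 inside [0, pi/3], so split the integral there.
∫[0,pi/6] (cos(3*u)) du = 1/3.
∫[pi/6,pi/3] (cos(3*u)) du = -1/3; the area of that piece is 1/3.
Total area = 1/3 + 1/3 = 2/3.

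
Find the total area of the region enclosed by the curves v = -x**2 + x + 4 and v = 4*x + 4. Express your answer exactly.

Set the curves equal: -x**2 + x + 4 = 4*x + 4, so -x**2 - 3*x = 0, which factors as -x*(x + 3) = 0. The curves meet at x = -3, 0.
On [-3, 0], v = -x**2 + x + 4 is on top; that piece has area ∫[-3,0] (-x**2 - 3*x) dx = 9/2.

9/2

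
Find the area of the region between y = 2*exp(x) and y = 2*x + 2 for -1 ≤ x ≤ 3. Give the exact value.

On [-1, 3], (2*exp(x)) - (2*x + 2) = -2*x + 2*exp(x) - 2 is ≥ 0 throughout, so the area is a single integral of |-2*x + 2*exp(x) - 2|.
∫[-1,3] (-2*x + 2*exp(x) - 2) dx = -16 - 2*exp(-1) + 2*exp(3).

-16 - 2*exp(-1) + 2*exp(3)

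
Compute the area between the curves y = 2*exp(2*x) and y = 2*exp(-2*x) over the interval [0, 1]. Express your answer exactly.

-2 + exp(-2) + exp(2)

On [0, 1], (2*exp(2*x)) - (2*exp(-2*x)) = 2*exp(2*x) - 2*exp(-2*x) is ≥ 0 throughout, so the area is a single integral of |2*exp(2*x) - 2*exp(-2*x)|.
∫[0,1] (2*exp(2*x) - 2*exp(-2*x)) dx = -2 + exp(-2) + exp(2).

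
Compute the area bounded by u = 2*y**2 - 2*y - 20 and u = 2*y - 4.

Both boundary curves give u as a function of y, so integrate with respect to y. Setting them equal: 2*y**2 - 4*y - 16 = 0, i.e. 2*(y - 4)*(y + 2) = 0, so they meet at y = -2, 4.
For y in [-2, 4], u = 2*y**2 - 2*y - 20 is on the left; area = ∫[-2,4] (-(2*y**2 - 4*y - 16)) dy = 72.

72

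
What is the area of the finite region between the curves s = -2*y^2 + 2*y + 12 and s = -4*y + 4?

125/3

Both boundary curves give s as a function of y, so integrate with respect to y. Setting them equal: -2*y^2 + 6*y + 8 = 0, i.e. -2*(y - 4)*(y + 1) = 0, so they meet at y = -1, 4.
For y in [-1, 4], s = -2*y^2 + 2*y + 12 is on the right; area = ∫[-1,4] (-2*y^2 + 6*y + 8) dy = 125/3.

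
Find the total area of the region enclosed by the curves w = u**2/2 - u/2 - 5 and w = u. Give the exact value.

Set the curves equal: u**2/2 - u/2 - 5 = u, so u**2/2 - 3*u/2 - 5 = 0, which factors as (u - 5)*(u + 2)/2 = 0. The curves meet at u = -2, 5.
On [-2, 5], w = u is on top; that piece has area ∫[-2,5] (-(u**2/2 - 3*u/2 - 5)) du = 343/12.

343/12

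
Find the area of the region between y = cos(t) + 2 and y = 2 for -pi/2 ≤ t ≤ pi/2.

2

On [-pi/2, pi/2], (cos(t) + 2) - (2) = cos(t) is ≥ 0 throughout, so the area is a single integral of |cos(t)|.
∫[-pi/2,pi/2] (cos(t)) dt = 2.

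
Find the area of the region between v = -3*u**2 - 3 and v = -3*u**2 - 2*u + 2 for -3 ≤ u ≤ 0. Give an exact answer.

On [-3, 0], (-3*u**2 - 3) - (-3*u**2 - 2*u + 2) = 2*u - 5 is ≤ 0 throughout, so the area is a single integral of |2*u - 5|.
∫[-3,0] (2*u - 5) du = -24; the area of that piece is 24.

24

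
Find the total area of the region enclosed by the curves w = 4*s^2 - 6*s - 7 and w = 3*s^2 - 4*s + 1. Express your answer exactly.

36

Set the curves equal: 4*s^2 - 6*s - 7 = 3*s^2 - 4*s + 1, so s^2 - 2*s - 8 = 0, which factors as (s - 4)*(s + 2) = 0. The curves meet at s = -2, 4.
On [-2, 4], w = 3*s^2 - 4*s + 1 is on top; that piece has area ∫[-2,4] (-(s^2 - 2*s - 8)) ds = 36.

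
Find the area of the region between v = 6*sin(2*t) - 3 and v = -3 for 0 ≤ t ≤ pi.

The difference (6*sin(2*t) - 3) - (-3) = 6*sin(2*t) changes sign at t = pi/2 inside [0, pi], so split the integral there.
∫[0,pi/2] (6*sin(2*t)) dt = 6.
∫[pi/2,pi] (6*sin(2*t)) dt = -6; the area of that piece is 6.
Total area = 6 + 6 = 12.

12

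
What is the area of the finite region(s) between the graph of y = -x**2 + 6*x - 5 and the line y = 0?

32/3

The curve meets the x-axis where -x**2 + 6*x - 5 = 0, i.e. -(x - 5)*(x - 1) = 0, at x = 1, 5.
On [1, 5] the curve lies above the axis; ∫[1,5] (-x**2 + 6*x - 5) dx = 32/3, giving area 32/3.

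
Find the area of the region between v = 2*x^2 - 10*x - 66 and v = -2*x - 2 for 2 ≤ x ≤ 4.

416/3

On [2, 4], (2*x^2 - 10*x - 66) - (-2*x - 2) = 2*x^2 - 8*x - 64 is ≤ 0 throughout, so the area is a single integral of |2*x^2 - 8*x - 64|.
∫[2,4] (2*x^2 - 8*x - 64) dx = -416/3; the area of that piece is 416/3.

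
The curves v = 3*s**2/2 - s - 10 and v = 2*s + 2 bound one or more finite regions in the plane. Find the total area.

Set the curves equal: 3*s**2/2 - s - 10 = 2*s + 2, so 3*s**2/2 - 3*s - 12 = 0, which factors as 3*(s - 4)*(s + 2)/2 = 0. The curves meet at s = -2, 4.
On [-2, 4], v = 2*s + 2 is on top; that piece has area ∫[-2,4] (-(3*s**2/2 - 3*s - 12)) ds = 54.

54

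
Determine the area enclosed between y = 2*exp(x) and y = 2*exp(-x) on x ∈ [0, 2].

-4 + 2*exp(-2) + 2*exp(2)

On [0, 2], (2*exp(x)) - (2*exp(-x)) = 2*exp(x) - 2*exp(-x) is ≥ 0 throughout, so the area is a single integral of |2*exp(x) - 2*exp(-x)|.
∫[0,2] (2*exp(x) - 2*exp(-x)) dx = -4 + 2*exp(-2) + 2*exp(2).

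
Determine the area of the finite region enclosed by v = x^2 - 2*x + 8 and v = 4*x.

4/3

Set the curves equal: x^2 - 2*x + 8 = 4*x, so x^2 - 6*x + 8 = 0, which factors as (x - 4)*(x - 2) = 0. The curves meet at x = 2, 4.
On [2, 4], v = 4*x is on top; that piece has area ∫[2,4] (-(x^2 - 6*x + 8)) dx = 4/3.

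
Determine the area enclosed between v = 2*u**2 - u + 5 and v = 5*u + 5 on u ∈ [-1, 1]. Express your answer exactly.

The difference (2*u**2 - u + 5) - (5*u + 5) = 2*u**2 - 6*u changes sign at u = 0 inside [-1, 1], so split the integral there.
∫[-1,0] (2*u**2 - 6*u) du = 11/3.
∫[0,1] (2*u**2 - 6*u) du = -7/3; the area of that piece is 7/3.
Total area = 11/3 + 7/3 = 6.

6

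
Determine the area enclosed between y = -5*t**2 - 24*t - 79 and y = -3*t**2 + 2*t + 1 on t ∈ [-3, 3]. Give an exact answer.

On [-3, 3], (-5*t**2 - 24*t - 79) - (-3*t**2 + 2*t + 1) = -2*t**2 - 26*t - 80 is ≤ 0 throughout, so the area is a single integral of |-2*t**2 - 26*t - 80|.
∫[-3,3] (-2*t**2 - 26*t - 80) dt = -516; the area of that piece is 516.

516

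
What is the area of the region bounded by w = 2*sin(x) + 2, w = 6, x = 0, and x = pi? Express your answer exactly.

-4 + 4*pi

On [0, pi], (2*sin(x) + 2) - (6) = 2*sin(x) - 4 is ≤ 0 throughout, so the area is a single integral of |2*sin(x) - 4|.
∫[0,pi] (2*sin(x) - 4) dx = 4 - 4*pi; the area of that piece is -4 + 4*pi.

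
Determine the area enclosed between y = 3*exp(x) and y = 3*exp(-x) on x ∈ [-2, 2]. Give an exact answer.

-12 + 6*exp(-2) + 6*exp(2)

The difference (3*exp(x)) - (3*exp(-x)) = 3*exp(x) - 3*exp(-x) changes sign at x = 0 inside [-2, 2], so split the integral there.
∫[-2,0] (3*exp(x) - 3*exp(-x)) dx = -3*exp(2) - 3*exp(-2) + 6; the area of that piece is -6 + 3*exp(-2) + 3*exp(2).
∫[0,2] (3*exp(x) - 3*exp(-x)) dx = -6 + 3*exp(-2) + 3*exp(2).
Total area = (-6 + 3*exp(-2) + 3*exp(2)) + (-6 + 3*exp(-2) + 3*exp(2)) = -12 + 6*exp(-2) + 6*exp(2).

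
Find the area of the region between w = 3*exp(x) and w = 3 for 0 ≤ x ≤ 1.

-6 + 3*exp(1)

On [0, 1], (3*exp(x)) - (3) = 3*exp(x) - 3 is ≥ 0 throughout, so the area is a single integral of |3*exp(x) - 3|.
∫[0,1] (3*exp(x) - 3) dx = -6 + 3*exp(1).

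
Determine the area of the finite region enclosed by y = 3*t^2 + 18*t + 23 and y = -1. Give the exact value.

Set the curves equal: 3*t^2 + 18*t + 23 = -1, so 3*t^2 + 18*t + 24 = 0, which factors as 3*(t + 2)*(t + 4) = 0. The curves meet at t = -4, -2.
On [-4, -2], y = -1 is on top; that piece has area ∫[-4,-2] (-(3*t^2 + 18*t + 24)) dt = 4.

4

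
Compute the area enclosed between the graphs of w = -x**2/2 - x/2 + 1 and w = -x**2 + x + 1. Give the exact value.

9/4

Set the curves equal: -x**2/2 - x/2 + 1 = -x**2 + x + 1, so x**2/2 - 3*x/2 = 0, which factors as x*(x - 3)/2 = 0. The curves meet at x = 0, 3.
On [0, 3], w = -x**2 + x + 1 is on top; that piece has area ∫[0,3] (-(x**2/2 - 3*x/2)) dx = 9/4.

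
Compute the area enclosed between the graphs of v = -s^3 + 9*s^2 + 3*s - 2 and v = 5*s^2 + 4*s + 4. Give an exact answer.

Set the curves equal: -s^3 + 9*s^2 + 3*s - 2 = 5*s^2 + 4*s + 4, so -s^3 + 4*s^2 - s - 6 = 0, which factors as -(s - 3)*(s - 2)*(s + 1) = 0. The curves meet at s = -1, 2, 3.
On [-1, 2], v = 5*s^2 + 4*s + 4 is on top; that piece has area ∫[-1,2] (-(-s^3 + 4*s^2 - s - 6)) ds = 45/4.
On [2, 3], v = -s^3 + 9*s^2 + 3*s - 2 is on top; that piece has area ∫[2,3] (-s^3 + 4*s^2 - s - 6) ds = 7/12.
Total enclosed area = 45/4 + 7/12 = 71/6.

71/6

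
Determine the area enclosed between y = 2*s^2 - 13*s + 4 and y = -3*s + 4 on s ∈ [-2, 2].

The difference (2*s^2 - 13*s + 4) - (-3*s + 4) = 2*s^2 - 10*s changes sign at s = 0 inside [-2, 2], so split the integral there.
∫[-2,0] (2*s^2 - 10*s) ds = 76/3.
∫[0,2] (2*s^2 - 10*s) ds = -44/3; the area of that piece is 44/3.
Total area = 76/3 + 44/3 = 40.

40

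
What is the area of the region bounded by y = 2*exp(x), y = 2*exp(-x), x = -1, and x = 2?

-8 + 2*exp(-2) + 2*exp(-1) + 2*exp(1) + 2*exp(2)

The difference (2*exp(x)) - (2*exp(-x)) = 2*exp(x) - 2*exp(-x) changes sign at x = 0 inside [-1, 2], so split the integral there.
∫[-1,0] (2*exp(x) - 2*exp(-x)) dx = -2*exp(1) - 2*exp(-1) + 4; the area of that piece is -4 + 2*exp(-1) + 2*exp(1).
∫[0,2] (2*exp(x) - 2*exp(-x)) dx = -4 + 2*exp(-2) + 2*exp(2).
Total area = (-4 + 2*exp(-1) + 2*exp(1)) + (-4 + 2*exp(-2) + 2*exp(2)) = -8 + 2*exp(-2) + 2*exp(-1) + 2*exp(1) + 2*exp(2).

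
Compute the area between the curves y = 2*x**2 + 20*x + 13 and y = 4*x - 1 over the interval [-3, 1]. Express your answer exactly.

The difference (2*x**2 + 20*x + 13) - (4*x - 1) = 2*x**2 + 16*x + 14 changes sign at x = -1 inside [-3, 1], so split the integral there.
∫[-3,-1] (2*x**2 + 16*x + 14) dx = -56/3; the area of that piece is 56/3.
∫[-1,1] (2*x**2 + 16*x + 14) dx = 88/3.
Total area = 56/3 + 88/3 = 48.

48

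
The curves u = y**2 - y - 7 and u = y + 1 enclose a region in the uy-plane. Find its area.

36

Both boundary curves give u as a function of y, so integrate with respect to y. Setting them equal: y**2 - 2*y - 8 = 0, i.e. (y - 4)*(y + 2) = 0, so they meet at y = -2, 4.
For y in [-2, 4], u = y**2 - y - 7 is on the left; area = ∫[-2,4] (-(y**2 - 2*y - 8)) dy = 36.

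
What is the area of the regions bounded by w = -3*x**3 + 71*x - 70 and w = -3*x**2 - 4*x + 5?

1012

Set the curves equal: -3*x**3 + 71*x - 70 = -3*x**2 - 4*x + 5, so -3*x**3 + 3*x**2 + 75*x - 75 = 0, which factors as -3*(x - 5)*(x - 1)*(x + 5) = 0. The curves meet at x = -5, 1, 5.
On [-5, 1], w = -3*x**2 - 4*x + 5 is on top; that piece has area ∫[-5,1] (-(-3*x**3 + 3*x**2 + 75*x - 75)) dx = 756.
On [1, 5], w = -3*x**3 + 71*x - 70 is on top; that piece has area ∫[1,5] (-3*x**3 + 3*x**2 + 75*x - 75) dx = 256.
Total enclosed area = 756 + 256 = 1012.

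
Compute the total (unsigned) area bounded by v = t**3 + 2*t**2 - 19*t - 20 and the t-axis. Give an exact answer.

The curve meets the t-axis where t**3 + 2*t**2 - 19*t - 20 = 0, i.e. (t - 4)*(t + 1)*(t + 5) = 0, at t = -5, -1, 4.
On [-5, -1] the curve lies above the axis; ∫[-5,-1] (t**3 + 2*t**2 - 19*t - 20) dt = 224/3, giving area 224/3.
On [-1, 4] the curve lies below the axis; ∫[-1,4] (t**3 + 2*t**2 - 19*t - 20) dt = -1625/12, giving area 1625/12.
Total area = 224/3 + 1625/12 = 2521/12.

2521/12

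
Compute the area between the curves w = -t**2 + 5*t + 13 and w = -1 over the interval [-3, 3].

The difference (-t**2 + 5*t + 13) - (-1) = -t**2 + 5*t + 14 changes sign at t = -2 inside [-3, 3], so split the integral there.
∫[-3,-2] (-t**2 + 5*t + 14) dt = -29/6; the area of that piece is 29/6.
∫[-2,3] (-t**2 + 5*t + 14) dt = 425/6.
Total area = 29/6 + 425/6 = 227/3.

227/3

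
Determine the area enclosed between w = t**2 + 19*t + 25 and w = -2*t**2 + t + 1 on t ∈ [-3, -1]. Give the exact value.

The difference (t**2 + 19*t + 25) - (-2*t**2 + t + 1) = 3*t**2 + 18*t + 24 changes sign at t = -2 inside [-3, -1], so split the integral there.
∫[-3,-2] (3*t**2 + 18*t + 24) dt = -2; the area of that piece is 2.
∫[-2,-1] (3*t**2 + 18*t + 24) dt = 4.
Total area = 2 + 4 = 6.

6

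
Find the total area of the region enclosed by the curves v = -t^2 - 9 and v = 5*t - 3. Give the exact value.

Set the curves equal: -t^2 - 9 = 5*t - 3, so -t^2 - 5*t - 6 = 0, which factors as -(t + 2)*(t + 3) = 0. The curves meet at t = -3, -2.
On [-3, -2], v = -t^2 - 9 is on top; that piece has area ∫[-3,-2] (-t^2 - 5*t - 6) dt = 1/6.

1/6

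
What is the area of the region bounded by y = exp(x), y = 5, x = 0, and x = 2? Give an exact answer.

The difference (exp(x)) - (5) = exp(x) - 5 changes sign at x = log(5) inside [0, 2], so split the integral there.
∫[0,log(5)] (exp(x) - 5) dx = 4 - log(3125); the area of that piece is -4 + log(3125).
∫[log(5),2] (exp(x) - 5) dx = -15 + exp(2) + 5*log(5).
Total area = (-4 + log(3125)) + (-15 + exp(2) + 5*log(5)) = -19 + exp(2) + 10*log(5).

-19 + exp(2) + 10*log(5)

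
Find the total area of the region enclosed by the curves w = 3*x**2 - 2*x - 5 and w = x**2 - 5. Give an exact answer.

1/3

Set the curves equal: 3*x**2 - 2*x - 5 = x**2 - 5, so 2*x**2 - 2*x = 0, which factors as 2*x*(x - 1) = 0. The curves meet at x = 0, 1.
On [0, 1], w = x**2 - 5 is on top; that piece has area ∫[0,1] (-(2*x**2 - 2*x)) dx = 1/3.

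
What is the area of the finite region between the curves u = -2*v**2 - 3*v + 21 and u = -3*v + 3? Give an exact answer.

Both boundary curves give u as a function of v, so integrate with respect to v. Setting them equal: -2*v**2 + 18 = 0, i.e. -2*(v - 3)*(v + 3) = 0, so they meet at v = -3, 3.
For v in [-3, 3], u = -2*v**2 - 3*v + 21 is on the right; area = ∫[-3,3] (-2*v**2 + 18) dv = 72.

72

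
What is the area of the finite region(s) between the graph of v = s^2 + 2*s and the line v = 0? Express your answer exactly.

The curve meets the s-axis where s^2 + 2*s = 0, i.e. s*(s + 2) = 0, at s = -2, 0.
On [-2, 0] the curve lies below the axis; ∫[-2,0] (s^2 + 2*s) ds = -4/3, giving area 4/3.

4/3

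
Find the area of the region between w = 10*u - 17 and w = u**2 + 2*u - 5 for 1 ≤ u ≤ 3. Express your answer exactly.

The difference (10*u - 17) - (u**2 + 2*u - 5) = -u**2 + 8*u - 12 changes sign at u = 2 inside [1, 3], so split the integral there.
∫[1,2] (-u**2 + 8*u - 12) du = -7/3; the area of that piece is 7/3.
∫[2,3] (-u**2 + 8*u - 12) du = 5/3.
Total area = 7/3 + 5/3 = 4.

4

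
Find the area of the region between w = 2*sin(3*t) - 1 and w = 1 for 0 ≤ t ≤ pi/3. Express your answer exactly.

-4/3 + 2*pi/3

On [0, pi/3], (2*sin(3*t) - 1) - (1) = 2*sin(3*t) - 2 is ≤ 0 throughout, so the area is a single integral of |2*sin(3*t) - 2|.
∫[0,pi/3] (2*sin(3*t) - 2) dt = 4/3 - 2*pi/3; the area of that piece is -4/3 + 2*pi/3.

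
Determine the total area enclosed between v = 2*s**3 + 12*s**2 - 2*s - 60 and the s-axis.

407/2

The curve meets the s-axis where 2*s**3 + 12*s**2 - 2*s - 60 = 0, i.e. 2*(s - 2)*(s + 3)*(s + 5) = 0, at s = -5, -3, 2.
On [-5, -3] the curve lies above the axis; ∫[-5,-3] (2*s**3 + 12*s**2 - 2*s - 60) ds = 16, giving area 16.
On [-3, 2] the curve lies below the axis; ∫[-3,2] (2*s**3 + 12*s**2 - 2*s - 60) ds = -375/2, giving area 375/2.
Total area = 16 + 375/2 = 407/2.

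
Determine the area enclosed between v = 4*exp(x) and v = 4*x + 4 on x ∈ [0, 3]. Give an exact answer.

-34 + 4*exp(3)

On [0, 3], (4*exp(x)) - (4*x + 4) = -4*x + 4*exp(x) - 4 is ≥ 0 throughout, so the area is a single integral of |-4*x + 4*exp(x) - 4|.
∫[0,3] (-4*x + 4*exp(x) - 4) dx = -34 + 4*exp(3).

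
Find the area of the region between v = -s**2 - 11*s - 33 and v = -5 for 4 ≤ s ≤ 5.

On [4, 5], (-s**2 - 11*s - 33) - (-5) = -s**2 - 11*s - 28 is ≤ 0 throughout, so the area is a single integral of |-s**2 - 11*s - 28|.
∫[4,5] (-s**2 - 11*s - 28) ds = -587/6; the area of that piece is 587/6.

587/6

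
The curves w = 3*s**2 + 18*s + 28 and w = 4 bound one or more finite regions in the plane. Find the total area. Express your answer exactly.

4

Set the curves equal: 3*s**2 + 18*s + 28 = 4, so 3*s**2 + 18*s + 24 = 0, which factors as 3*(s + 2)*(s + 4) = 0. The curves meet at s = -4, -2.
On [-4, -2], w = 4 is on top; that piece has area ∫[-4,-2] (-(3*s**2 + 18*s + 24)) ds = 4.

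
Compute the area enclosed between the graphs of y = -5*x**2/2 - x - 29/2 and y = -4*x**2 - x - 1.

Set the curves equal: -5*x**2/2 - x - 29/2 = -4*x**2 - x - 1, so 3*x**2/2 - 27/2 = 0, which factors as 3*(x - 3)*(x + 3)/2 = 0. The curves meet at x = -3, 3.
On [-3, 3], y = -4*x**2 - x - 1 is on top; that piece has area ∫[-3,3] (-(3*x**2/2 - 27/2)) dx = 54.

54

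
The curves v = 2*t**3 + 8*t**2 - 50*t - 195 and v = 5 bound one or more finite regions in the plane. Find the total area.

Set the curves equal: 2*t**3 + 8*t**2 - 50*t - 195 = 5, so 2*t**3 + 8*t**2 - 50*t - 200 = 0, which factors as 2*(t - 5)*(t + 4)*(t + 5) = 0. The curves meet at t = -5, -4, 5.
On [-5, -4], v = 2*t**3 + 8*t**2 - 50*t - 195 is on top; that piece has area ∫[-5,-4] (2*t**3 + 8*t**2 - 50*t - 200) dt = 19/6.
On [-4, 5], v = 5 is on top; that piece has area ∫[-4,5] (-(2*t**3 + 8*t**2 - 50*t - 200)) dt = 2673/2.
Total enclosed area = 19/6 + 2673/2 = 4019/3.

4019/3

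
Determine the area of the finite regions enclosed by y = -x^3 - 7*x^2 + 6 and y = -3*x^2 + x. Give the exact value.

71/6

Set the curves equal: -x^3 - 7*x^2 + 6 = -3*x^2 + x, so -x^3 - 4*x^2 - x + 6 = 0, which factors as -(x - 1)*(x + 2)*(x + 3) = 0. The curves meet at x = -3, -2, 1.
On [-3, -2], y = -3*x^2 + x is on top; that piece has area ∫[-3,-2] (-(-x^3 - 4*x^2 - x + 6)) dx = 7/12.
On [-2, 1], y = -x^3 - 7*x^2 + 6 is on top; that piece has area ∫[-2,1] (-x^3 - 4*x^2 - x + 6) dx = 45/4.
Total enclosed area = 7/12 + 45/4 = 71/6.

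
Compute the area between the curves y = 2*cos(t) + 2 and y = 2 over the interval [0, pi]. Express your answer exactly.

The difference (2*cos(t) + 2) - (2) = 2*cos(t) changes sign at t = pi/2 inside [0, pi], so split the integral there.
∫[0,pi/2] (2*cos(t)) dt = 2.
∫[pi/2,pi] (2*cos(t)) dt = -2; the area of that piece is 2.
Total area = 2 + 2 = 4.

4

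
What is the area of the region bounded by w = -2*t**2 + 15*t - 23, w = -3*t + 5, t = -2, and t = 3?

The difference (-2*t**2 + 15*t - 23) - (-3*t + 5) = -2*t**2 + 18*t - 28 changes sign at t = 2 inside [-2, 3], so split the integral there.
∫[-2,2] (-2*t**2 + 18*t - 28) dt = -368/3; the area of that piece is 368/3.
∫[2,3] (-2*t**2 + 18*t - 28) dt = 13/3.
Total area = 368/3 + 13/3 = 127.

127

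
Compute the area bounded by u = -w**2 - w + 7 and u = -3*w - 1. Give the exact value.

Both boundary curves give u as a function of w, so integrate with respect to w. Setting them equal: -w**2 + 2*w + 8 = 0, i.e. -(w - 4)*(w + 2) = 0, so they meet at w = -2, 4.
For w in [-2, 4], u = -w**2 - w + 7 is on the right; area = ∫[-2,4] (-w**2 + 2*w + 8) dw = 36.

36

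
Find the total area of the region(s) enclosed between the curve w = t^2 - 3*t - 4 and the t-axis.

The curve meets the t-axis where t^2 - 3*t - 4 = 0, i.e. (t - 4)*(t + 1) = 0, at t = -1, 4.
On [-1, 4] the curve lies below the axis; ∫[-1,4] (t^2 - 3*t - 4) dt = -125/6, giving area 125/6.

125/6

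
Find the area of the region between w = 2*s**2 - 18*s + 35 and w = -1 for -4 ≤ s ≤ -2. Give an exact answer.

652/3

On [-4, -2], (2*s**2 - 18*s + 35) - (-1) = 2*s**2 - 18*s + 36 is ≥ 0 throughout, so the area is a single integral of |2*s**2 - 18*s + 36|.
∫[-4,-2] (2*s**2 - 18*s + 36) ds = 652/3.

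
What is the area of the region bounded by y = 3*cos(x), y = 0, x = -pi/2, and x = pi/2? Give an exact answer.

On [-pi/2, pi/2], (3*cos(x)) - (0) = 3*cos(x) is ≥ 0 throughout, so the area is a single integral of |3*cos(x)|.
∫[-pi/2,pi/2] (3*cos(x)) dx = 6.

6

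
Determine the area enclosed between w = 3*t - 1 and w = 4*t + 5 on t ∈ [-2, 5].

On [-2, 5], (3*t - 1) - (4*t + 5) = -t - 6 is ≤ 0 throughout, so the area is a single integral of |-t - 6|.
∫[-2,5] (-t - 6) dt = -105/2; the area of that piece is 105/2.

105/2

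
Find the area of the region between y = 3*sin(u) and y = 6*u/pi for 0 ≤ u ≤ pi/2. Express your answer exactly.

On [0, pi/2], (3*sin(u)) - (6*u/pi) = -6*u/pi + 3*sin(u) is ≥ 0 throughout, so the area is a single integral of |-6*u/pi + 3*sin(u)|.
∫[0,pi/2] (-6*u/pi + 3*sin(u)) du = 3 - 3*pi/4.

3 - 3*pi/4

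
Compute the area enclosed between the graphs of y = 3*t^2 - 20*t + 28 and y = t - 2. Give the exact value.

Set the curves equal: 3*t^2 - 20*t + 28 = t - 2, so 3*t^2 - 21*t + 30 = 0, which factors as 3*(t - 5)*(t - 2) = 0. The curves meet at t = 2, 5.
On [2, 5], y = t - 2 is on top; that piece has area ∫[2,5] (-(3*t^2 - 21*t + 30)) dt = 27/2.

27/2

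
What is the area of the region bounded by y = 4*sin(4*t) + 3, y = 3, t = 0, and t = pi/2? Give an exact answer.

The difference (4*sin(4*t) + 3) - (3) = 4*sin(4*t) changes sign at t = pi/4 inside [0, pi/2], so split the integral there.
∫[0,pi/4] (4*sin(4*t)) dt = 2.
∫[pi/4,pi/2] (4*sin(4*t)) dt = -2; the area of that piece is 2.
Total area = 2 + 2 = 4.

4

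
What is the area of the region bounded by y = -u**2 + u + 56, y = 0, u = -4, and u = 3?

On [-4, 3], (-u**2 + u + 56) - (0) = -u**2 + u + 56 is ≥ 0 throughout, so the area is a single integral of |-u**2 + u + 56|.
∫[-4,3] (-u**2 + u + 56) du = 2149/6.

2149/6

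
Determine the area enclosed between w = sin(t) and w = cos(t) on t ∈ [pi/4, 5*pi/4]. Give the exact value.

2*sqrt(2)

On [pi/4, 5*pi/4], (sin(t)) - (cos(t)) = sin(t) - cos(t) is ≥ 0 throughout, so the area is a single integral of |sin(t) - cos(t)|.
∫[pi/4,5*pi/4] (sin(t) - cos(t)) dt = 2*sqrt(2).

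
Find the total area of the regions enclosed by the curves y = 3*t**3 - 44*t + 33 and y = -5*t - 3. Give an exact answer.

Set the curves equal: 3*t**3 - 44*t + 33 = -5*t - 3, so 3*t**3 - 39*t + 36 = 0, which factors as 3*(t - 3)*(t - 1)*(t + 4) = 0. The curves meet at t = -4, 1, 3.
On [-4, 1], y = 3*t**3 - 44*t + 33 is on top; that piece has area ∫[-4,1] (3*t**3 - 39*t + 36) dt = 1125/4.
On [1, 3], y = -5*t - 3 is on top; that piece has area ∫[1,3] (-(3*t**3 - 39*t + 36)) dt = 24.
Total enclosed area = 1125/4 + 24 = 1221/4.

1221/4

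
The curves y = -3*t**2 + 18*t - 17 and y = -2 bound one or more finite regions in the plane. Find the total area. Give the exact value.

Set the curves equal: -3*t**2 + 18*t - 17 = -2, so -3*t**2 + 18*t - 15 = 0, which factors as -3*(t - 5)*(t - 1) = 0. The curves meet at t = 1, 5.
On [1, 5], y = -3*t**2 + 18*t - 17 is on top; that piece has area ∫[1,5] (-3*t**2 + 18*t - 15) dt = 32.

32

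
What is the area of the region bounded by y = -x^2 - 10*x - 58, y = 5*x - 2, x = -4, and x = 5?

On [-4, 5], (-x^2 - 10*x - 58) - (5*x - 2) = -x^2 - 15*x - 56 is ≤ 0 throughout, so the area is a single integral of |-x^2 - 15*x - 56|.
∫[-4,5] (-x^2 - 15*x - 56) dx = -1269/2; the area of that piece is 1269/2.

1269/2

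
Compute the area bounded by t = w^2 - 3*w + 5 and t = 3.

1/6

Both boundary curves give t as a function of w, so integrate with respect to w. Setting them equal: w^2 - 3*w + 2 = 0, i.e. (w - 2)*(w - 1) = 0, so they meet at w = 1, 2.
For w in [1, 2], t = w^2 - 3*w + 5 is on the left; area = ∫[1,2] (-(w^2 - 3*w + 2)) dw = 1/6.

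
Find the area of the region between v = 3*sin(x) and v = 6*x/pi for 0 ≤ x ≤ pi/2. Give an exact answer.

3 - 3*pi/4

On [0, pi/2], (3*sin(x)) - (6*x/pi) = -6*x/pi + 3*sin(x) is ≥ 0 throughout, so the area is a single integral of |-6*x/pi + 3*sin(x)|.
∫[0,pi/2] (-6*x/pi + 3*sin(x)) dx = 3 - 3*pi/4.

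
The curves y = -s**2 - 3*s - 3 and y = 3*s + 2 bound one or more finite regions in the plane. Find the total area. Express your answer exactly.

32/3

Set the curves equal: -s**2 - 3*s - 3 = 3*s + 2, so -s**2 - 6*s - 5 = 0, which factors as -(s + 1)*(s + 5) = 0. The curves meet at s = -5, -1.
On [-5, -1], y = -s**2 - 3*s - 3 is on top; that piece has area ∫[-5,-1] (-s**2 - 6*s - 5) ds = 32/3.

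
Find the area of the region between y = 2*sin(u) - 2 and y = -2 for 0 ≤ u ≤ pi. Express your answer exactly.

On [0, pi], (2*sin(u) - 2) - (-2) = 2*sin(u) is ≥ 0 throughout, so the area is a single integral of |2*sin(u)|.
∫[0,pi] (2*sin(u)) du = 4.

4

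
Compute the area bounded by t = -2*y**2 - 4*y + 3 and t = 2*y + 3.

9

Both boundary curves give t as a function of y, so integrate with respect to y. Setting them equal: -2*y**2 - 6*y = 0, i.e. -2*y*(y + 3) = 0, so they meet at y = -3, 0.
For y in [-3, 0], t = -2*y**2 - 4*y + 3 is on the right; area = ∫[-3,0] (-2*y**2 - 6*y) dy = 9.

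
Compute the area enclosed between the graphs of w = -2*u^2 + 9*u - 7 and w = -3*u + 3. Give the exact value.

Set the curves equal: -2*u^2 + 9*u - 7 = -3*u + 3, so -2*u^2 + 12*u - 10 = 0, which factors as -2*(u - 5)*(u - 1) = 0. The curves meet at u = 1, 5.
On [1, 5], w = -2*u^2 + 9*u - 7 is on top; that piece has area ∫[1,5] (-2*u^2 + 12*u - 10) du = 64/3.

64/3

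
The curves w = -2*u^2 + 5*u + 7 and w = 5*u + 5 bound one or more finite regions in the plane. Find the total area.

8/3

Set the curves equal: -2*u^2 + 5*u + 7 = 5*u + 5, so -2*u^2 + 2 = 0, which factors as -2*(u - 1)*(u + 1) = 0. The curves meet at u = -1, 1.
On [-1, 1], w = -2*u^2 + 5*u + 7 is on top; that piece has area ∫[-1,1] (-2*u^2 + 2) du = 8/3.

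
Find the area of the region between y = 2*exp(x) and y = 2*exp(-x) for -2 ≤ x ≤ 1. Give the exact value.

The difference (2*exp(x)) - (2*exp(-x)) = 2*exp(x) - 2*exp(-x) changes sign at x = 0 inside [-2, 1], so split the integral there.
∫[-2,0] (2*exp(x) - 2*exp(-x)) dx = -2*exp(2) - 2*exp(-2) + 4; the area of that piece is -4 + 2*exp(-2) + 2*exp(2).
∫[0,1] (2*exp(x) - 2*exp(-x)) dx = -4 + 2*exp(-1) + 2*exp(1).
Total area = (-4 + 2*exp(-2) + 2*exp(2)) + (-4 + 2*exp(-1) + 2*exp(1)) = -8 + 2*exp(-2) + 2*exp(-1) + 2*exp(1) + 2*exp(2).

-8 + 2*exp(-2) + 2*exp(-1) + 2*exp(1) + 2*exp(2)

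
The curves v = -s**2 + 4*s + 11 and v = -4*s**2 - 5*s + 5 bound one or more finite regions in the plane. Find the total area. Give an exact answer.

Set the curves equal: -s**2 + 4*s + 11 = -4*s**2 - 5*s + 5, so 3*s**2 + 9*s + 6 = 0, which factors as 3*(s + 1)*(s + 2) = 0. The curves meet at s = -2, -1.
On [-2, -1], v = -4*s**2 - 5*s + 5 is on top; that piece has area ∫[-2,-1] (-(3*s**2 + 9*s + 6)) ds = 1/2.

1/2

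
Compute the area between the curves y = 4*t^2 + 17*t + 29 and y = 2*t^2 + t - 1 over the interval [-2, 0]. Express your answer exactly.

100/3

On [-2, 0], (4*t^2 + 17*t + 29) - (2*t^2 + t - 1) = 2*t^2 + 16*t + 30 is ≥ 0 throughout, so the area is a single integral of |2*t^2 + 16*t + 30|.
∫[-2,0] (2*t^2 + 16*t + 30) dt = 100/3.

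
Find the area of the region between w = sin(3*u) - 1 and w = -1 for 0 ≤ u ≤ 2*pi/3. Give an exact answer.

4/3

The difference (sin(3*u) - 1) - (-1) = sin(3*u) changes sign at u = pi/3 inside [0, 2*pi/3], so split the integral there.
∫[0,pi/3] (sin(3*u)) du = 2/3.
∫[pi/3,2*pi/3] (sin(3*u)) du = -2/3; the area of that piece is 2/3.
Total area = 2/3 + 2/3 = 4/3.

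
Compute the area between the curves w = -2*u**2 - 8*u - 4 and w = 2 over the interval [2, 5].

On [2, 5], (-2*u**2 - 8*u - 4) - (2) = -2*u**2 - 8*u - 6 is ≤ 0 throughout, so the area is a single integral of |-2*u**2 - 8*u - 6|.
∫[2,5] (-2*u**2 - 8*u - 6) du = -180; the area of that piece is 180.

180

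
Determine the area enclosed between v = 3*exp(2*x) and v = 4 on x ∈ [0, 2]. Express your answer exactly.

The difference (3*exp(2*x)) - (4) = 3*exp(2*x) - 4 changes sign at x = -log(3)/2 + log(2) inside [0, 2], so split the integral there.
∫[0,-log(3)/2 + log(2)] (3*exp(2*x) - 4) dx = log(9/16) + 1/2; the area of that piece is -1/2 + log(16/9).
∫[-log(3)/2 + log(2),2] (3*exp(2*x) - 4) dx = -10 - 2*log(3) + 4*log(2) + 3*exp(4)/2.
Total area = (-1/2 + log(16/9)) + (-10 - 2*log(3) + 4*log(2) + 3*exp(4)/2) = -21/2 - 4*log(3) + 8*log(2) + 3*exp(4)/2.

-21/2 - 4*log(3) + 8*log(2) + 3*exp(4)/2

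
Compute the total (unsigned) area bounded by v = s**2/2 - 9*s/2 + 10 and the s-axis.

The curve meets the s-axis where s**2/2 - 9*s/2 + 10 = 0, i.e. (s - 5)*(s - 4)/2 = 0, at s = 4, 5.
On [4, 5] the curve lies below the axis; ∫[4,5] (s**2/2 - 9*s/2 + 10) ds = -1/12, giving area 1/12.

1/12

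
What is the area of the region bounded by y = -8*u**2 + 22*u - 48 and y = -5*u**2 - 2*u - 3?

Set the curves equal: -8*u**2 + 22*u - 48 = -5*u**2 - 2*u - 3, so -3*u**2 + 24*u - 45 = 0, which factors as -3*(u - 5)*(u - 3) = 0. The curves meet at u = 3, 5.
On [3, 5], y = -8*u**2 + 22*u - 48 is on top; that piece has area ∫[3,5] (-3*u**2 + 24*u - 45) du = 4.

4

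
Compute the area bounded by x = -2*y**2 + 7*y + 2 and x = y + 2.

9

Both boundary curves give x as a function of y, so integrate with respect to y. Setting them equal: -2*y**2 + 6*y = 0, i.e. -2*y*(y - 3) = 0, so they meet at y = 0, 3.
For y in [0, 3], x = -2*y**2 + 7*y + 2 is on the right; area = ∫[0,3] (-2*y**2 + 6*y) dy = 9.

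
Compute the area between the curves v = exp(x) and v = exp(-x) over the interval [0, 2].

On [0, 2], (exp(x)) - (exp(-x)) = exp(x) - exp(-x) is ≥ 0 throughout, so the area is a single integral of |exp(x) - exp(-x)|.
∫[0,2] (exp(x) - exp(-x)) dx = -2 + exp(-2) + exp(2).

-2 + exp(-2) + exp(2)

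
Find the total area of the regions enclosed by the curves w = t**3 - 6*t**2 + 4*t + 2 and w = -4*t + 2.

8

Set the curves equal: t**3 - 6*t**2 + 4*t + 2 = -4*t + 2, so t**3 - 6*t**2 + 8*t = 0, which factors as t*(t - 4)*(t - 2) = 0. The curves meet at t = 0, 2, 4.
On [0, 2], w = t**3 - 6*t**2 + 4*t + 2 is on top; that piece has area ∫[0,2] (t**3 - 6*t**2 + 8*t) dt = 4.
On [2, 4], w = -4*t + 2 is on top; that piece has area ∫[2,4] (-(t**3 - 6*t**2 + 8*t)) dt = 4.
Total enclosed area = 4 + 4 = 8.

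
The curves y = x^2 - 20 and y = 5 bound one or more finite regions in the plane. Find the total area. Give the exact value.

500/3

Set the curves equal: x^2 - 20 = 5, so x^2 - 25 = 0, which factors as (x - 5)*(x + 5) = 0. The curves meet at x = -5, 5.
On [-5, 5], y = 5 is on top; that piece has area ∫[-5,5] (-(x^2 - 25)) dx = 500/3.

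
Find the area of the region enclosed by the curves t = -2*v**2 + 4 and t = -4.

Both boundary curves give t as a function of v, so integrate with respect to v. Setting them equal: -2*v**2 + 8 = 0, i.e. -2*(v - 2)*(v + 2) = 0, so they meet at v = -2, 2.
For v in [-2, 2], t = -2*v**2 + 4 is on the right; area = ∫[-2,2] (-2*v**2 + 8) dv = 64/3.

64/3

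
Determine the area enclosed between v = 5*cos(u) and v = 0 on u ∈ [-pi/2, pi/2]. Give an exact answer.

On [-pi/2, pi/2], (5*cos(u)) - (0) = 5*cos(u) is ≥ 0 throughout, so the area is a single integral of |5*cos(u)|.
∫[-pi/2,pi/2] (5*cos(u)) du = 10.

10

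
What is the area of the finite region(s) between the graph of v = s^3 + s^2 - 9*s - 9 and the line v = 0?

148/3

The curve meets the s-axis where s^3 + s^2 - 9*s - 9 = 0, i.e. (s - 3)*(s + 1)*(s + 3) = 0, at s = -3, -1, 3.
On [-3, -1] the curve lies above the axis; ∫[-3,-1] (s^3 + s^2 - 9*s - 9) ds = 20/3, giving area 20/3.
On [-1, 3] the curve lies below the axis; ∫[-1,3] (s^3 + s^2 - 9*s - 9) ds = -128/3, giving area 128/3.
Total area = 20/3 + 128/3 = 148/3.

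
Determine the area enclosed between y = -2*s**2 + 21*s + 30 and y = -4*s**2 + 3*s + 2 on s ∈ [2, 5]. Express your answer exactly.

On [2, 5], (-2*s**2 + 21*s + 30) - (-4*s**2 + 3*s + 2) = 2*s**2 + 18*s + 28 is ≥ 0 throughout, so the area is a single integral of |2*s**2 + 18*s + 28|.
∫[2,5] (2*s**2 + 18*s + 28) ds = 351.

351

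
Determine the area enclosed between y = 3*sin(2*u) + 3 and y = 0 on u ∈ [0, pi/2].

On [0, pi/2], (3*sin(2*u) + 3) - (0) = 3*sin(2*u) + 3 is ≥ 0 throughout, so the area is a single integral of |3*sin(2*u) + 3|.
∫[0,pi/2] (3*sin(2*u) + 3) du = 3 + 3*pi/2.

3 + 3*pi/2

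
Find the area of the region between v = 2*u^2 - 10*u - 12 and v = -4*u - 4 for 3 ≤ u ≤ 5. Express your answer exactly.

10

The difference (2*u^2 - 10*u - 12) - (-4*u - 4) = 2*u^2 - 6*u - 8 changes sign at u = 4 inside [3, 5], so split the integral there.
∫[3,4] (2*u^2 - 6*u - 8) du = -13/3; the area of that piece is 13/3.
∫[4,5] (2*u^2 - 6*u - 8) du = 17/3.
Total area = 13/3 + 17/3 = 10.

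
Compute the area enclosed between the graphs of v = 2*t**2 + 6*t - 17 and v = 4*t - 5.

125/3

Set the curves equal: 2*t**2 + 6*t - 17 = 4*t - 5, so 2*t**2 + 2*t - 12 = 0, which factors as 2*(t - 2)*(t + 3) = 0. The curves meet at t = -3, 2.
On [-3, 2], v = 4*t - 5 is on top; that piece has area ∫[-3,2] (-(2*t**2 + 2*t - 12)) dt = 125/3.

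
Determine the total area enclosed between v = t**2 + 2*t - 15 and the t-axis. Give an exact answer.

256/3

The curve meets the t-axis where t**2 + 2*t - 15 = 0, i.e. (t - 3)*(t + 5) = 0, at t = -5, 3.
On [-5, 3] the curve lies below the axis; ∫[-5,3] (t**2 + 2*t - 15) dt = -256/3, giving area 256/3.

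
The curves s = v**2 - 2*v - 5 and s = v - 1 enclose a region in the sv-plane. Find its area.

125/6

Both boundary curves give s as a function of v, so integrate with respect to v. Setting them equal: v**2 - 3*v - 4 = 0, i.e. (v - 4)*(v + 1) = 0, so they meet at v = -1, 4.
For v in [-1, 4], s = v**2 - 2*v - 5 is on the left; area = ∫[-1,4] (-(v**2 - 3*v - 4)) dv = 125/6.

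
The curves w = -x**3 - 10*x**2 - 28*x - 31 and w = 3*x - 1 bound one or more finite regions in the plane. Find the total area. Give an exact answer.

Set the curves equal: -x**3 - 10*x**2 - 28*x - 31 = 3*x - 1, so -x**3 - 10*x**2 - 31*x - 30 = 0, which factors as -(x + 2)*(x + 3)*(x + 5) = 0. The curves meet at x = -5, -3, -2.
On [-5, -3], w = 3*x - 1 is on top; that piece has area ∫[-5,-3] (-(-x**3 - 10*x**2 - 31*x - 30)) dx = 8/3.
On [-3, -2], w = -x**3 - 10*x**2 - 28*x - 31 is on top; that piece has area ∫[-3,-2] (-x**3 - 10*x**2 - 31*x - 30) dx = 5/12.
Total enclosed area = 8/3 + 5/12 = 37/12.

37/12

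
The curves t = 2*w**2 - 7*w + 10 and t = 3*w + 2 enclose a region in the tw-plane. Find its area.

Both boundary curves give t as a function of w, so integrate with respect to w. Setting them equal: 2*w**2 - 10*w + 8 = 0, i.e. 2*(w - 4)*(w - 1) = 0, so they meet at w = 1, 4.
For w in [1, 4], t = 2*w**2 - 7*w + 10 is on the left; area = ∫[1,4] (-(2*w**2 - 10*w + 8)) dw = 9.

9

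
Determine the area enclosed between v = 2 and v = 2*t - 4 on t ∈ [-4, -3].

13

On [-4, -3], (2) - (2*t - 4) = -2*t + 6 is ≥ 0 throughout, so the area is a single integral of |-2*t + 6|.
∫[-4,-3] (-2*t + 6) dt = 13.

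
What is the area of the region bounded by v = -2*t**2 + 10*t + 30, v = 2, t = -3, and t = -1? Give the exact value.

18

The difference (-2*t**2 + 10*t + 30) - (2) = -2*t**2 + 10*t + 28 changes sign at t = -2 inside [-3, -1], so split the integral there.
∫[-3,-2] (-2*t**2 + 10*t + 28) dt = -29/3; the area of that piece is 29/3.
∫[-2,-1] (-2*t**2 + 10*t + 28) dt = 25/3.
Total area = 29/3 + 25/3 = 18.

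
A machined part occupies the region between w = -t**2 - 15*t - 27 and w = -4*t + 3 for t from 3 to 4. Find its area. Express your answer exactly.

On [3, 4], (-t**2 - 15*t - 27) - (-4*t + 3) = -t**2 - 11*t - 30 is ≤ 0 throughout, so the area is a single integral of |-t**2 - 11*t - 30|.
∫[3,4] (-t**2 - 11*t - 30) dt = -485/6; the area of that piece is 485/6.

485/6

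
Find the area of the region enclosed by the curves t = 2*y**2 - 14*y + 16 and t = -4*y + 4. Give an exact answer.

Both boundary curves give t as a function of y, so integrate with respect to y. Setting them equal: 2*y**2 - 10*y + 12 = 0, i.e. 2*(y - 3)*(y - 2) = 0, so they meet at y = 2, 3.
For y in [2, 3], t = 2*y**2 - 14*y + 16 is on the left; area = ∫[2,3] (-(2*y**2 - 10*y + 12)) dy = 1/3.

1/3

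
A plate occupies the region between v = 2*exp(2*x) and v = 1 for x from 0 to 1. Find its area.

On [0, 1], (2*exp(2*x)) - (1) = 2*exp(2*x) - 1 is ≥ 0 throughout, so the area is a single integral of |2*exp(2*x) - 1|.
∫[0,1] (2*exp(2*x) - 1) dx = -2 + exp(2).

-2 + exp(2)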